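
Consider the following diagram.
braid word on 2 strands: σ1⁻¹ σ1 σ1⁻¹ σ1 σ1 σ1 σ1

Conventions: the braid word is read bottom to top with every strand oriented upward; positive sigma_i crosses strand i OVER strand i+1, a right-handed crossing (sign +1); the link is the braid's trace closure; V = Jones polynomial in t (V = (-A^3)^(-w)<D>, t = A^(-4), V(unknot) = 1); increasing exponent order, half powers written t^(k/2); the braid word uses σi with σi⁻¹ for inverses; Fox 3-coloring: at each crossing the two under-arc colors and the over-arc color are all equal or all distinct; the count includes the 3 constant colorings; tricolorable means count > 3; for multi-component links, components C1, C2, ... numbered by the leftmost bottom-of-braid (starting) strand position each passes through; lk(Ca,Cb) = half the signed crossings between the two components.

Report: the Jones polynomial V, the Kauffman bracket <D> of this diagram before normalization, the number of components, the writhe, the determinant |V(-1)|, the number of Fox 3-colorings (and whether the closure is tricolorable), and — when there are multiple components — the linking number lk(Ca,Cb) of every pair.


V = t + t^3 - t^4
<D> = A^-7 - A^-3 - A^5 (w = +3)
1 component over 7 crossings, w = +3
9 Fox colorings among 3^7, |V(-1)| = 3: tricolorable
why: |V(-1)| = 3: so tricolorable, since 3 divides 3


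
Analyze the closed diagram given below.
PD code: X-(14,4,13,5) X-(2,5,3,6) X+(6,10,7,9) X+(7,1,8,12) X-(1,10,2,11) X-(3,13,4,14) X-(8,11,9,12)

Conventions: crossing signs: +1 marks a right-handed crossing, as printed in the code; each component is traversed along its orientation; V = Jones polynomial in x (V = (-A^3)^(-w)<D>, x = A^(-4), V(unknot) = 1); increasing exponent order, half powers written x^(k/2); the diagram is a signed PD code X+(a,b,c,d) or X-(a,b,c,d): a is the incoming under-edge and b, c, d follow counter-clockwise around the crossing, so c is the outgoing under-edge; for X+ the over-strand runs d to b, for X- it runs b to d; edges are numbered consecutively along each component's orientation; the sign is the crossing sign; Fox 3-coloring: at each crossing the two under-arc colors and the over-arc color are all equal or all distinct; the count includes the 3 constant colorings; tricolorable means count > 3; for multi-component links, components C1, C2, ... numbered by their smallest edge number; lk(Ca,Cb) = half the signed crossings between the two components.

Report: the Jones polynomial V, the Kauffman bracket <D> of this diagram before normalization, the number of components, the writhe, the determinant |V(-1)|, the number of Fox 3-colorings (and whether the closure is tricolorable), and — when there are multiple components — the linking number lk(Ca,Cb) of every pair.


V(x) = -x^(-5/2) - x^(-1/2)
bracket: A^-7 + A, w = -3
2 components, writhe -3, over 7 crossings
lk(C1,C2) = -1
det 2, colorings 3 of 3^7 — not tricolorable
observation: w = -3 (over 7 crossings) is diagram-only; (-A^3)^(3) removes it from V


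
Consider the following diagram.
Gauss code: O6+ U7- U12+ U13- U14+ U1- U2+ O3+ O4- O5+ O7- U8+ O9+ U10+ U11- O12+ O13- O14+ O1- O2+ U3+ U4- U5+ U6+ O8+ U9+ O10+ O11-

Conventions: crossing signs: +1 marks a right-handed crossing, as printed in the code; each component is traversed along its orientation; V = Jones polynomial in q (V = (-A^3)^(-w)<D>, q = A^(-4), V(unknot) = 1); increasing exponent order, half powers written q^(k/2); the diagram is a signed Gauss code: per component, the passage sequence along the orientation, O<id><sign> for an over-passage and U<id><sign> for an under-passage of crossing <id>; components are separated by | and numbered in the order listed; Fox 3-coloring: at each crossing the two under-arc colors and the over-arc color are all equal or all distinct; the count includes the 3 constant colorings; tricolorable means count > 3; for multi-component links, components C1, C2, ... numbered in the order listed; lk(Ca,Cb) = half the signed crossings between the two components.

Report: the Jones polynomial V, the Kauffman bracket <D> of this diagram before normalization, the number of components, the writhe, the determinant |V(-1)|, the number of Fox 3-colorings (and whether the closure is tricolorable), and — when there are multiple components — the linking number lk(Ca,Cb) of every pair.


V(q) = q - q^2 + 2q^3 - q^4 + q^5 - q^6
bracket: -A^-12 + A^-8 - A^-4 + 2 - A^4 + A^8, w = +4
1 component, writhe +4, over 14 crossings
det 7, colorings 3 of 3^14 — not tricolorable
observation: the span of V is 5, forcing >= 5 crossings in any diagram


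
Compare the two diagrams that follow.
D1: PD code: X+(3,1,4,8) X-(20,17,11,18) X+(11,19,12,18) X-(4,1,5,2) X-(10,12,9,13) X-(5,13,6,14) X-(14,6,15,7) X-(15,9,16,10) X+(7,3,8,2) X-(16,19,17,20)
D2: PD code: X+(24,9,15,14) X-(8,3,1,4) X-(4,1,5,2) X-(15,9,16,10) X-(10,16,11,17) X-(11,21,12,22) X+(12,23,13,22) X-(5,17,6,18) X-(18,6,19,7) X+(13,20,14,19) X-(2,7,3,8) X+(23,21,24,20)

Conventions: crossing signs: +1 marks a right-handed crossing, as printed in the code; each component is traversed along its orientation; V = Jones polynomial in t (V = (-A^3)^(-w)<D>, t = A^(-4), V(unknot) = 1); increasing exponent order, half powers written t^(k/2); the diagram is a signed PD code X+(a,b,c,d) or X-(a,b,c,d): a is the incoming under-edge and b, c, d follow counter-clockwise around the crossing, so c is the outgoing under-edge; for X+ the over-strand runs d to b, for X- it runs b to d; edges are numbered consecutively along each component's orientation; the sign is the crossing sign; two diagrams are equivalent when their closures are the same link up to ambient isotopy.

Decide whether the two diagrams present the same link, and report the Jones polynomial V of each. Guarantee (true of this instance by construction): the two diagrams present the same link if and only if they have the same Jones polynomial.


equivalent: no
D1 (bracket A^-8 + 2 + A^8; 10 crossings at w = -4): V = t^-5 + 2t^-3 + t^-1
V(D2) = -t^-7 + t^-4 + 2t^-3 + t^-2 + t^-1  [12 crossings, <D> = A^-8 + A^-4 + 2 + A^4 - A^16, w = -4]
observation: comparing 2 Jones polynomials yields 2 groups


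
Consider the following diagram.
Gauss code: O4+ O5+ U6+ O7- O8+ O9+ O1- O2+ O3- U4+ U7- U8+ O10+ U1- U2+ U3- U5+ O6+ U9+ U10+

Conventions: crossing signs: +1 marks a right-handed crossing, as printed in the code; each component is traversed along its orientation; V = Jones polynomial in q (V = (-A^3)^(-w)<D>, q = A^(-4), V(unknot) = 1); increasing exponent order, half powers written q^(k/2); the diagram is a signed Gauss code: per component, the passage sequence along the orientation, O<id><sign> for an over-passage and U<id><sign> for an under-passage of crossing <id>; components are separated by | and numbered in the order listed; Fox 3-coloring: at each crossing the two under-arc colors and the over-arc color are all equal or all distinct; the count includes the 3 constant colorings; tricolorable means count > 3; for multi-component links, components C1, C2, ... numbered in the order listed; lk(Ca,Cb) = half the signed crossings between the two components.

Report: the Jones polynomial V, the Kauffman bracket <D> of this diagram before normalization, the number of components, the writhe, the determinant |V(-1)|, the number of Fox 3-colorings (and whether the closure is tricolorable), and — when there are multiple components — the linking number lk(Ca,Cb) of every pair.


Jones polynomial: V(q) = q - q^2 + 2q^3 - q^4 + q^5 - q^6
<D> = -A^-12 + A^-8 - A^-4 + 2 - A^4 + A^8; writhe +4
components 1, writhe +4 (10 crossings)
3-colorings: 3 of 3^10, det 7 — not tricolorable
note: det 7 = |V(-1)|; not divisible by 3, so not tricolorable


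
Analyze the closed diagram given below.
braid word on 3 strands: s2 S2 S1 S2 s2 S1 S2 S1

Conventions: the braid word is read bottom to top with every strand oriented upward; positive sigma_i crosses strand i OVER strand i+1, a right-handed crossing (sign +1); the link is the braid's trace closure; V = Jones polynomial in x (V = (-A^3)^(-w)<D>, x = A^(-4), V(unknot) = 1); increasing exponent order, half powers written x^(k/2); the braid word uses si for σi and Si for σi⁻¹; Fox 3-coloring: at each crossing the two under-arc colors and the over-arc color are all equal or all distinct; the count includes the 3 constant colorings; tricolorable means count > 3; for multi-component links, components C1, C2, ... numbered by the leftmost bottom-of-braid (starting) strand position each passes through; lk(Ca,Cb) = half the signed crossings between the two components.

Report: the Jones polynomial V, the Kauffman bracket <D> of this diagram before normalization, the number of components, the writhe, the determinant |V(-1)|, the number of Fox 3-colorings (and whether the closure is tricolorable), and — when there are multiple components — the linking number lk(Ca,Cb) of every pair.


V = -x^-4 + x^-3 + x^-1
<D> = A^-8 + 1 - A^4 (w = -4)
1 component over 8 crossings, w = -4
9 Fox colorings among 3^8, |V(-1)| = 3: tricolorable
why: det 3 = |V(-1)|; divisible by 3, so tricolorable


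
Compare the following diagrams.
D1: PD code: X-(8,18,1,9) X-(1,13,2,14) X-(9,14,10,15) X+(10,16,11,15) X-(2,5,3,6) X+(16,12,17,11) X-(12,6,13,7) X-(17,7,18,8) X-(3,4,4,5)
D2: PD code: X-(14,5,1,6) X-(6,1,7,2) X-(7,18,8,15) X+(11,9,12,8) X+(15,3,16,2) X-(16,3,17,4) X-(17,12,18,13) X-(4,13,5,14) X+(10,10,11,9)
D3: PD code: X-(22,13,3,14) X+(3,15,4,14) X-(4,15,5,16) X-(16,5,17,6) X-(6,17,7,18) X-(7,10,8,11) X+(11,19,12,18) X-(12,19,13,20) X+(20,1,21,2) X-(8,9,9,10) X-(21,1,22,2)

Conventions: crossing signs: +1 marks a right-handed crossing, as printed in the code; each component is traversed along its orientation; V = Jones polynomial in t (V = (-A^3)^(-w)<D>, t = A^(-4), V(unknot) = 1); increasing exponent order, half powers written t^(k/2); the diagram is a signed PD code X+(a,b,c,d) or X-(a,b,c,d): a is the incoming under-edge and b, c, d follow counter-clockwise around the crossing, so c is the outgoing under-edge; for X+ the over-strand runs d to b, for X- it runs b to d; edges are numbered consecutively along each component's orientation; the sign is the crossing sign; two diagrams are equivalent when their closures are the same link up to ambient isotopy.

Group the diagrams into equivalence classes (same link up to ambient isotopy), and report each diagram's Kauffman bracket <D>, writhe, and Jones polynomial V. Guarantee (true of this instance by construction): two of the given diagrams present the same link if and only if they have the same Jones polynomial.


equivalence classes: {D1} | {D2} | {D3}
D1 (bracket A^-13 - A^-9 + A^-5 + A^3; 9 crossings at w = -5): V = -t^(-9/2) - t^(-5/2) + t^(-3/2) - t^(-1/2)
D2 (bracket A^-3 + 2A^5 - A^9 + A^13 - A^17; 9 crossings at w = -3): V = t^(-13/2) - t^(-11/2) + t^(-9/2) - 2t^(-7/2) - t^(-3/2)
D3 (bracket A^-13 + A^-9 + A^-5 - A^3; 11 crossings at w = -5): V = t^(-9/2) - t^(-5/2) - t^(-3/2) - t^(-1/2)
key observation: 3 classes among 3 diagrams; unequal V(t) rules out equality


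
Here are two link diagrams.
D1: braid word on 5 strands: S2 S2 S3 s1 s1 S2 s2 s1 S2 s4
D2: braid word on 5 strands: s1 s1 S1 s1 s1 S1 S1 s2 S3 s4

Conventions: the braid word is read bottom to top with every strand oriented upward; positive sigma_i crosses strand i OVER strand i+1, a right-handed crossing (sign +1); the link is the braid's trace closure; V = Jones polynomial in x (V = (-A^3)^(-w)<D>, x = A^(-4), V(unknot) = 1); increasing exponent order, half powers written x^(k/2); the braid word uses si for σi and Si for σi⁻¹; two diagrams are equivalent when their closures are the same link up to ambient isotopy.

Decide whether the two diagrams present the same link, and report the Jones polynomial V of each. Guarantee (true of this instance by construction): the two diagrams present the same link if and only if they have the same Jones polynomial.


same link: no
V(D1) = -x^-3 + x^-2 - x^-1 + 3 - x + x^2 - x^3  [10 crossings, <D> = -A^-12 + A^-8 - A^-4 + 3 - A^4 + A^8 - A^12, w = 0]
V(D2) = 1  [10 crossings, <D> = A^6, w = +2]
insight: 2 classes among 2 diagrams; unequal V(x) rules out equality


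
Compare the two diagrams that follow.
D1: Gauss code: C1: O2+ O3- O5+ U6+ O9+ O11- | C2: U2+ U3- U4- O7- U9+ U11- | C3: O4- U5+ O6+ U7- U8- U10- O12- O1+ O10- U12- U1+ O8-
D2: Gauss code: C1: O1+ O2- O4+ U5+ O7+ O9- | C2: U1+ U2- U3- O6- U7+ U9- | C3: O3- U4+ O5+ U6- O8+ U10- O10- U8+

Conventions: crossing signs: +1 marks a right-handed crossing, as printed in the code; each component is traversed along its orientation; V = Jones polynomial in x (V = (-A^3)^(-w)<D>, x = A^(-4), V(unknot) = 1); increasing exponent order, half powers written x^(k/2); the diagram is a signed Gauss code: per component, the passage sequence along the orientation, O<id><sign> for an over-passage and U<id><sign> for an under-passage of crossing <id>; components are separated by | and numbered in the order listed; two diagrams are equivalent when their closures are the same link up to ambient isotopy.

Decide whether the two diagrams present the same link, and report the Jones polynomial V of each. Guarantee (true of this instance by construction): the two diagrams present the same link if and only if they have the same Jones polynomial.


same link: yes
V(D1) = x^-2 + 2 + x^2  [12 crossings, <D> = A^-14 + 2A^-6 + A^2, w = -2]
V(D2) = x^-2 + 2 + x^2  [10 crossings, <D> = A^-8 + 2 + A^8, w = 0]
insight: Reidemeister moves carry D1 (12 crossings) to D2 (10)


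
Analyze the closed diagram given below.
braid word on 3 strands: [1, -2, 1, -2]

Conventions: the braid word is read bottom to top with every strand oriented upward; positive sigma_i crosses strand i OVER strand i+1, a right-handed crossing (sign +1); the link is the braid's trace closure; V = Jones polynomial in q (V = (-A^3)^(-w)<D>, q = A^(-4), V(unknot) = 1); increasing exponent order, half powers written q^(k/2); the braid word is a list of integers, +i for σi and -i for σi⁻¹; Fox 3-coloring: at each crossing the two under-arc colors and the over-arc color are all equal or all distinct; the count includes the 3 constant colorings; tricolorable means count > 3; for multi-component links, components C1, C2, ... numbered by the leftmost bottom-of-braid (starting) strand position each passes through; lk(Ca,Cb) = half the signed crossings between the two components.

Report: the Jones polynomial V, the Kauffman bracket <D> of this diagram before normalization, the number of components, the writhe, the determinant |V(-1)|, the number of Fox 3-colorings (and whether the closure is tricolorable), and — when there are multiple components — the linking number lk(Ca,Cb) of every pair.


V = q^-2 - q^-1 + 1 - q + q^2
<D> = A^-8 - A^-4 + 1 - A^4 + A^8 (w = 0)
1 component over 4 crossings, w = 0
3 Fox colorings among 3^4, |V(-1)| = 5: not tricolorable
why: w = 0 (over 4 crossings) is diagram-only; (-A^3)^(0) removes it from V


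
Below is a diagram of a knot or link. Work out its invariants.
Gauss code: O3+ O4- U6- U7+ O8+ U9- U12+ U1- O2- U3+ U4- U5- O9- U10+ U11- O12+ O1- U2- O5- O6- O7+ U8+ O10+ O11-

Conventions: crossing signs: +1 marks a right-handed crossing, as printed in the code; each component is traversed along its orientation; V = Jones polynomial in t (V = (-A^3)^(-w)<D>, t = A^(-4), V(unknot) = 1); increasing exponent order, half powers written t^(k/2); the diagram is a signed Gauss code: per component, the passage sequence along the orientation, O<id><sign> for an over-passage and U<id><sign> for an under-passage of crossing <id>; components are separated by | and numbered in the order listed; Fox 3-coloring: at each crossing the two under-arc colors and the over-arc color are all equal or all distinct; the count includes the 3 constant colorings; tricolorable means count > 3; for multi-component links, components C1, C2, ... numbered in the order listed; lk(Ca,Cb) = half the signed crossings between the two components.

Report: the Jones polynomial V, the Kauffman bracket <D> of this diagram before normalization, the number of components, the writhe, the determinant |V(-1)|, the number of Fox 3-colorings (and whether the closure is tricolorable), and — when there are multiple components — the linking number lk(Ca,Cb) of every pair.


V = -t^-4 + t^-3 + t^-1
<D> = A^-2 + A^6 - A^10 (w = -2)
1 component over 12 crossings, w = -2
9 Fox colorings among 3^12, |V(-1)| = 3: tricolorable
why: det 3 = |V(-1)|; divisible by 3, so tricolorable


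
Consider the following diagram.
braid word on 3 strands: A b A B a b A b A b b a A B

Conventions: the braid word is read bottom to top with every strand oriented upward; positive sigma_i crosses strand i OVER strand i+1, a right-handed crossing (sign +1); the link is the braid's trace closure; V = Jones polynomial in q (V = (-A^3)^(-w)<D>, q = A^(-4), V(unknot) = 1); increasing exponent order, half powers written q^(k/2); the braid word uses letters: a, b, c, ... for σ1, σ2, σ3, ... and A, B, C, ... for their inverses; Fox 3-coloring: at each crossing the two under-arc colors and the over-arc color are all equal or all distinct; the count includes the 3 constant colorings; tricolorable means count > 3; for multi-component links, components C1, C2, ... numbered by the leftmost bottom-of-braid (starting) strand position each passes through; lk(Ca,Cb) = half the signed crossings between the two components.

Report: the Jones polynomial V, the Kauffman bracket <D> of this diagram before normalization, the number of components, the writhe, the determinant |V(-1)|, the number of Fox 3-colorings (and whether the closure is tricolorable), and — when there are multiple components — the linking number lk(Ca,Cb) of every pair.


V = q^-4 - 3q^-3 + 5q^-2 - 6q^-1 + 7 - 6q + 5q^2 - 3q^3 + q^4
<D> = A^-16 - 3A^-12 + 5A^-8 - 6A^-4 + 7 - 6A^4 + 5A^8 - 3A^12 + A^16 (w = 0)
1 component over 14 crossings, w = 0
3 Fox colorings among 3^14, |V(-1)| = 37: not tricolorable
why: w = 0 (over 14 crossings) is diagram-only; (-A^3)^(0) removes it from V


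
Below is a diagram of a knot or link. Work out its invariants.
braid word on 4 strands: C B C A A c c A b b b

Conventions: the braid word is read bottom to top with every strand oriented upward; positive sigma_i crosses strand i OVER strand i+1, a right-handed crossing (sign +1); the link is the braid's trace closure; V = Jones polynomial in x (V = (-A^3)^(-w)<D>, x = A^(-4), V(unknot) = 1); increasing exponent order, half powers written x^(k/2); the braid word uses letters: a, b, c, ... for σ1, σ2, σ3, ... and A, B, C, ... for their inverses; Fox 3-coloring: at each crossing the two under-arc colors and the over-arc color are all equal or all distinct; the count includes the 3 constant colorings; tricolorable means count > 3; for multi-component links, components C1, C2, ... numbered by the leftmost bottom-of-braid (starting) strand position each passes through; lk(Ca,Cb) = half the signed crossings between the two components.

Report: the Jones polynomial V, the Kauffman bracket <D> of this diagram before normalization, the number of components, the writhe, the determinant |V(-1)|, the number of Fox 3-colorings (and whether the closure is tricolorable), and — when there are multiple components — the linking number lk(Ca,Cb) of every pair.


Jones polynomial: V(x) = -x^-3 + x^-2 - x^-1 + 3 - x + x^2 - x^3
<D> = A^-15 - A^-11 + A^-7 - 3A^-3 + A - A^5 + A^9; writhe -1
components 1, writhe -1 (11 crossings)
3-colorings: 27 of 3^11, det 9 — tricolorable
note: w = -1 (over 11 crossings) is diagram-only; (-A^3)^(1) removes it from V


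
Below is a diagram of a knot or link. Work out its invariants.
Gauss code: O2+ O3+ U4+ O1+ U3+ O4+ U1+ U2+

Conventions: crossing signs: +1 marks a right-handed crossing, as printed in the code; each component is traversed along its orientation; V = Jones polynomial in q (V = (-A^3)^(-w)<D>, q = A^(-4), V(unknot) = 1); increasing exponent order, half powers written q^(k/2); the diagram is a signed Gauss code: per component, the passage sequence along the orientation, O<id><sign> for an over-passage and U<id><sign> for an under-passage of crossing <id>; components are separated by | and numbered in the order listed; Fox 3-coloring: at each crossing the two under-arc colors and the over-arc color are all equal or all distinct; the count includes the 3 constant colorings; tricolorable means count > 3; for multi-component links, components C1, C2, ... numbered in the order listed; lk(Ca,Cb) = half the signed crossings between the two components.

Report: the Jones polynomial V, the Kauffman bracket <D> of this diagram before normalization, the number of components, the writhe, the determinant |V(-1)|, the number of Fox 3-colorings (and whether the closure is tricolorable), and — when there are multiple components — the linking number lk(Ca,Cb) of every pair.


Jones polynomial: V(q) = q + q^3 - q^4
<D> = -A^-4 + 1 + A^8; writhe +4
components 1, writhe +4 (4 crossings)
3-colorings: 9 of 3^4, det 3 — tricolorable
note: the span of V is 3, forcing >= 3 crossings in any diagram


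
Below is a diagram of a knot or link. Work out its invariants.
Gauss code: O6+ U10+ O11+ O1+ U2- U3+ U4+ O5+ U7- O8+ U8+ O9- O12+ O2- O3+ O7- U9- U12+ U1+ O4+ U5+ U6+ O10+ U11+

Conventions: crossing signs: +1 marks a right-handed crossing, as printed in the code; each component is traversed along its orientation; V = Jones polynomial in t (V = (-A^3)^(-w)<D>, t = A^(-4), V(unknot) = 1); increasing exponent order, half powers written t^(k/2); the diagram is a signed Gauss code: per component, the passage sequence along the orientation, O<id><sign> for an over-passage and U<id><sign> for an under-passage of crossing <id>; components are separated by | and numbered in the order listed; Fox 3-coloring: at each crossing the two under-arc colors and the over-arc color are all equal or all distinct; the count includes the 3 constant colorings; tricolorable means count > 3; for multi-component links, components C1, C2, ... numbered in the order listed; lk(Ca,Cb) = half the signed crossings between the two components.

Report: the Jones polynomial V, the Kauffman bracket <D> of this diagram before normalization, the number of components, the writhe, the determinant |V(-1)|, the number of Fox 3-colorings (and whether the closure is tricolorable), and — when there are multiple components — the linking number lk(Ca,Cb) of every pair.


V = t^2 + 2t^4 - 2t^5 + t^6 - 2t^7 + t^8
<D> = A^-14 - 2A^-10 + A^-6 - 2A^-2 + 2A^2 + A^10 (w = +6)
1 component over 12 crossings, w = +6
27 Fox colorings among 3^12, |V(-1)| = 9: tricolorable
why: det 9 = |V(-1)|; divisible by 3, so tricolorable


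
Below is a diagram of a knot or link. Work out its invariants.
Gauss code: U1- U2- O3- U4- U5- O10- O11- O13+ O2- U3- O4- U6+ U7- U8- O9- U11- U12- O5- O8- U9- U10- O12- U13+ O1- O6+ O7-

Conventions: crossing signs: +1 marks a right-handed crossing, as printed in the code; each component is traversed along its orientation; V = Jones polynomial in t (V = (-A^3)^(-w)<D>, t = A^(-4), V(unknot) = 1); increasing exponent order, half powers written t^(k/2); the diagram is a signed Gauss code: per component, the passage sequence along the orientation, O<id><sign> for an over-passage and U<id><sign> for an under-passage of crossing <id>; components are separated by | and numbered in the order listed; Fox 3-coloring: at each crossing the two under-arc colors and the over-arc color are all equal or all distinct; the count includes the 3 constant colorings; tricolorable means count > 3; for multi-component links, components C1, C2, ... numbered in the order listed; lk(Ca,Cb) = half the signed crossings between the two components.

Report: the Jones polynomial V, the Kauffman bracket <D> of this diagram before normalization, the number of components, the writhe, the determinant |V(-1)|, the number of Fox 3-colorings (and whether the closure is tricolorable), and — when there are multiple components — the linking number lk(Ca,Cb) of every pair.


Jones polynomial: V(t) = -t^-8 + t^-5 + t^-3
<D> = -A^-15 - A^-7 + A^5; writhe -9
components 1, writhe -9 (13 crossings)
3-colorings: 9 of 3^13, det 3 — tricolorable
note: |V(-1)| = 3: so tricolorable, since 3 divides 3


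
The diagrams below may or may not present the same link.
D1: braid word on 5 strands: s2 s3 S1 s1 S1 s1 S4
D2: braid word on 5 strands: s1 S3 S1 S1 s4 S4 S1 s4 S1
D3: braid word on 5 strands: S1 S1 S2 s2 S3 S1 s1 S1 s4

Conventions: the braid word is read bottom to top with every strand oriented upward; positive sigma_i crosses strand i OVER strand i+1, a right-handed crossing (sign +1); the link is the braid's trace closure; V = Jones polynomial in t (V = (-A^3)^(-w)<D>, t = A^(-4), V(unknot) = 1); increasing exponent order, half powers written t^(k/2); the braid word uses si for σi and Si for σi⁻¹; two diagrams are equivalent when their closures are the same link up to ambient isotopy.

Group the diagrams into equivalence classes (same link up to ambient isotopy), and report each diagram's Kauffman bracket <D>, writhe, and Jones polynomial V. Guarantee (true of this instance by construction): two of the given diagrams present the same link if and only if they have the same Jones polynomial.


equivalence classes: {D1} | {D2, D3}
D1 (bracket A + A^5; 7 crossings at w = +1): V = -t^(-1/2) - t^(1/2)
D2 (bracket A^-7 + A^-3 + A - A^9; 9 crossings at w = -3): V = t^(-9/2) - t^(-5/2) - t^(-3/2) - t^(-1/2)
D3 (bracket A^-7 + A^-3 + A - A^9; 9 crossings at w = -3): V = t^(-9/2) - t^(-5/2) - t^(-3/2) - t^(-1/2)
key observation: comparing 3 Jones polynomials yields 2 groups


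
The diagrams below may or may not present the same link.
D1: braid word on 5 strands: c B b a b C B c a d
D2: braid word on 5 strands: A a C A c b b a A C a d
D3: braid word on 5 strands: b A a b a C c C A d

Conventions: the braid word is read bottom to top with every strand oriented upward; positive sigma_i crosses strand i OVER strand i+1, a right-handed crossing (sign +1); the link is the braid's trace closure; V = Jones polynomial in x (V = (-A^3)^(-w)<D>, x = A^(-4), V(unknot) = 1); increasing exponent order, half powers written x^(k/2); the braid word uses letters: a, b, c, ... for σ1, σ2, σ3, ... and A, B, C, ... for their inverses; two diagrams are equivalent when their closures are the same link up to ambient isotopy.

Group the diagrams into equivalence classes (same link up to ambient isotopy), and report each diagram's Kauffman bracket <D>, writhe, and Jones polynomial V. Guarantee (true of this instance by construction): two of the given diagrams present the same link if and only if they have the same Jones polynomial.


grouping into links: {D1} | {D2, D3}
V(D1) = x + 2x^3 + x^5  (w +4, c 10, <D> = A^-8 + 2 + A^8)
V(D2) = 1 + x + x^2 + x^3  (w +2, c 12, <D> = A^-6 + A^-2 + A^2 + A^6)
D3 (bracket A^-6 + A^-2 + A^2 + A^6; 10 crossings at w = +2): V = 1 + x + x^2 + x^3
why: comparing 3 Jones polynomials yields 2 groups


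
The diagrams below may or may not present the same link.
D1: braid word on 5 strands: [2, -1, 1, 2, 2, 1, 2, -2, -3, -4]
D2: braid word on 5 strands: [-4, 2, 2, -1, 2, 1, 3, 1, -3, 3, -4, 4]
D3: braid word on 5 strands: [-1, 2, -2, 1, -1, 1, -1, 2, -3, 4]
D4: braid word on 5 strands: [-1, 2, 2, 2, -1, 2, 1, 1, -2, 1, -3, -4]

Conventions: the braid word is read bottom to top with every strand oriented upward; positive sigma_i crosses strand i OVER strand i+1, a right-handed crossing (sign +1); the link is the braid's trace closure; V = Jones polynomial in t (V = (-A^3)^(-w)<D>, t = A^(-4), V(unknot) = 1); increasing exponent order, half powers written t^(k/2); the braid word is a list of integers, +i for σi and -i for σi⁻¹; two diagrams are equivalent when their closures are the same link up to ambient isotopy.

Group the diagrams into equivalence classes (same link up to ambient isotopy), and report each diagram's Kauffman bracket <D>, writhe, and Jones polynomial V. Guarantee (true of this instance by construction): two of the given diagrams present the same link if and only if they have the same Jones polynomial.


grouping into links: {D1} | {D2, D4} | {D3}
V(D1) = t + t^3 - t^4  (w +2, c 10, <D> = -A^-10 + A^-6 + A^2)
V(D2) = t - t^2 + 2t^3 - t^4 + t^5 - t^6  (w +4, c 12, <D> = -A^-12 + A^-8 - A^-4 + 2 - A^4 + A^8)
D3 (bracket 1; 10 crossings at w = 0): V = 1
D4 (bracket -A^-18 + A^-14 - A^-10 + 2A^-6 - A^-2 + A^2; 12 crossings at w = +2): V = t - t^2 + 2t^3 - t^4 + t^5 - t^6
key observation: 3 classes among 4 diagrams; unequal V(t) rules out equality


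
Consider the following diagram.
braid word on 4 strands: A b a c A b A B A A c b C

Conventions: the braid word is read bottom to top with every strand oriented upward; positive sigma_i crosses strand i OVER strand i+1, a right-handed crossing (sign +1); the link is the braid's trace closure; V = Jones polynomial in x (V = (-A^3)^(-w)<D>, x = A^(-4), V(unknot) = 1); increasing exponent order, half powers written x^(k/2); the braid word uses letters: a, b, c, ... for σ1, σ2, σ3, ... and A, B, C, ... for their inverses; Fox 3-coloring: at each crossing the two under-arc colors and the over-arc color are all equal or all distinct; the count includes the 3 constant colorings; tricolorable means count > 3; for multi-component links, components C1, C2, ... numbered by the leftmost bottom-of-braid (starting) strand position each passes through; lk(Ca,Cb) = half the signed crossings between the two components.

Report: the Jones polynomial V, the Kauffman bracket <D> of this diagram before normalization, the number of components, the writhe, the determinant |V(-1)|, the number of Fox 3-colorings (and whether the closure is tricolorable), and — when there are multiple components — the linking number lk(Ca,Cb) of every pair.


Jones polynomial: V(x) = x^-3 - x^-2 + x^-1 - 1 + x - x^2 + x^3
<D> = -A^-15 + A^-11 - A^-7 + A^-3 - A + A^5 - A^9; writhe -1
components 1, writhe -1 (13 crossings)
3-colorings: 3 of 3^13, det 7 — not tricolorable
note: w = -1 shifts under R1 moves; the (-A^3)^(1) factor cancels that in V


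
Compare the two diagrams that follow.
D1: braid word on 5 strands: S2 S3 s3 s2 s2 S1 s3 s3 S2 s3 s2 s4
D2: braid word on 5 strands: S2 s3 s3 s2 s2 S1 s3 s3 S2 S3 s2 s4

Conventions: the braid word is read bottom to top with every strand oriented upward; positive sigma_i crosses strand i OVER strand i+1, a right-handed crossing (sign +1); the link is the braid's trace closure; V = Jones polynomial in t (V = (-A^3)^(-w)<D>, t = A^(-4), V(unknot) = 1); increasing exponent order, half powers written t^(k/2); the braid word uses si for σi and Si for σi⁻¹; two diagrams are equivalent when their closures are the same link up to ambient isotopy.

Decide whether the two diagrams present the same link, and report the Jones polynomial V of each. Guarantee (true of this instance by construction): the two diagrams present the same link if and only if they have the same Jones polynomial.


same link: yes
V(D1) = t - t^2 + 2t^3 - t^4 + t^5 - t^6  [12 crossings, <D> = -A^-12 + A^-8 - A^-4 + 2 - A^4 + A^8, w = +4]
D2 (bracket -A^-12 + A^-8 - A^-4 + 2 - A^4 + A^8; 12 crossings at w = +4): V = t - t^2 + 2t^3 - t^4 + t^5 - t^6
note: one V(t) for all 2 diagrams — one class (guaranteed)


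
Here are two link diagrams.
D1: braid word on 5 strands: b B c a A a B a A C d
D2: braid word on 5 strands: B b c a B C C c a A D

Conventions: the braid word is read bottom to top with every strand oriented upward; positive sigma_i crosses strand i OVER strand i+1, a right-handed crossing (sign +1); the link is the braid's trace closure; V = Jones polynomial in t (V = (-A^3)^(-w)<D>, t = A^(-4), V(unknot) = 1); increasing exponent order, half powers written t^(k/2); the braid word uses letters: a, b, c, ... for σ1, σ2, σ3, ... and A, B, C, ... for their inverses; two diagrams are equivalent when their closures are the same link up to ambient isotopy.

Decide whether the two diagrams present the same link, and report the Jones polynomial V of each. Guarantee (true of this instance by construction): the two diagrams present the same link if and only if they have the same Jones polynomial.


equivalent: yes
D1 (bracket A + A^5; 11 crossings at w = +1): V = -t^(-1/2) - t^(1/2)
D2 (bracket A^-5 + A^-1; 11 crossings at w = -1): V = -t^(-1/2) - t^(1/2)
key observation: one V(t) for all 2 diagrams — one class (guaranteed)


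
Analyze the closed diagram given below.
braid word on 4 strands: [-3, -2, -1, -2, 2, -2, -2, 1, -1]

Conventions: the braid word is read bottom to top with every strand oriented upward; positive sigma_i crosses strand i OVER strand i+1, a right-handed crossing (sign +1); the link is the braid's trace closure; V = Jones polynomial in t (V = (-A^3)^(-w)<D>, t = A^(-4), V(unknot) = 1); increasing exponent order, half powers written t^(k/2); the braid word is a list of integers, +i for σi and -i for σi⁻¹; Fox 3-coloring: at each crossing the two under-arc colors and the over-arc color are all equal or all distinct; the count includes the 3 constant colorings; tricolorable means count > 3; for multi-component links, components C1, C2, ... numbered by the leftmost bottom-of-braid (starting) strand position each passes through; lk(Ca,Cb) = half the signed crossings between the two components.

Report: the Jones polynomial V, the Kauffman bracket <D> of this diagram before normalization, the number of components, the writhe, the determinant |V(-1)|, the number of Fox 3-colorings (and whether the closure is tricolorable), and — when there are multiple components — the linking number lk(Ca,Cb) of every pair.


V(t) = -t^-4 + t^-3 + t^-1
bracket: -A^-11 - A^-3 + A, w = -5
1 component, writhe -5, over 9 crossings
det 3, colorings 9 of 3^9 — tricolorable
observation: the span of V is 3, forcing >= 3 crossings in any diagram


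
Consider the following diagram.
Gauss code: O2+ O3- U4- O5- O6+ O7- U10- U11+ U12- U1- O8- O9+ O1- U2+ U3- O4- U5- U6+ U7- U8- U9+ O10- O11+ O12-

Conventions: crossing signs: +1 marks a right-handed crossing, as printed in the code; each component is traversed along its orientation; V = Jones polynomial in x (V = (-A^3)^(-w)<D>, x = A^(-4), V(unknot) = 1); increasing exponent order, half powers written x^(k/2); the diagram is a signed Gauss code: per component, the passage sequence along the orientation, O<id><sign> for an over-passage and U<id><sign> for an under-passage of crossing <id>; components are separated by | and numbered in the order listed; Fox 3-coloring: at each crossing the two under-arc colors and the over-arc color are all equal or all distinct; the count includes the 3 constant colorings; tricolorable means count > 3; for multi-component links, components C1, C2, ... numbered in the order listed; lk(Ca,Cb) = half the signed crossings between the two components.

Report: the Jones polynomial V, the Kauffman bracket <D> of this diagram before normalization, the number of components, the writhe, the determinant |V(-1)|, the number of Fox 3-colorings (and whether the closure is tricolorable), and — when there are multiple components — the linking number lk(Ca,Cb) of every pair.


V = -x^-4 + x^-3 + x^-1
<D> = A^-8 + 1 - A^4 (w = -4)
1 component over 12 crossings, w = -4
9 Fox colorings among 3^12, |V(-1)| = 3: tricolorable
why: w = -4 (over 12 crossings) is diagram-only; (-A^3)^(4) removes it from V


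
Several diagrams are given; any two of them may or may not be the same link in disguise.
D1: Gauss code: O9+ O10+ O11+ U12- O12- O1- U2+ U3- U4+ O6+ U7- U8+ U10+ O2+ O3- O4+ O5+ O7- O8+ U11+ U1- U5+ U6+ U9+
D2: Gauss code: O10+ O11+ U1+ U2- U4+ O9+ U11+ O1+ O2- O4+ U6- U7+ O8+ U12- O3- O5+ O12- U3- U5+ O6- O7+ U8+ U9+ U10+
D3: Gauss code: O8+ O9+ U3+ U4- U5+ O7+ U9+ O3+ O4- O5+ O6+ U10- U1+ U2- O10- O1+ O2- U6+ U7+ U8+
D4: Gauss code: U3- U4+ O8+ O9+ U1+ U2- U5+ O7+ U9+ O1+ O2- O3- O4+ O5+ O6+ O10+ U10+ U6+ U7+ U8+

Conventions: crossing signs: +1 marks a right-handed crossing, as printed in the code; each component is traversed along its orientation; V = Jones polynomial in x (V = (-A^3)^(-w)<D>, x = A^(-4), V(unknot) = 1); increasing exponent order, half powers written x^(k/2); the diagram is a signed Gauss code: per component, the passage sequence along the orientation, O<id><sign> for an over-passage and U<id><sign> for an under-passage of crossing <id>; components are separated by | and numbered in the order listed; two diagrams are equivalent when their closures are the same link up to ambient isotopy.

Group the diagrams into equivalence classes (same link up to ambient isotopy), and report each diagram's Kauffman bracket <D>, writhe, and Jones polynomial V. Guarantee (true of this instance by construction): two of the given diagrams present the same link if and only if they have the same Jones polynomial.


equivalence classes: {D1, D2, D3, D4}
D1 (bracket -A^-4 + 1 + A^8; 12 crossings at w = +4): V = x + x^3 - x^4
V(D2) = x + x^3 - x^4  [12 crossings, <D> = -A^-4 + 1 + A^8, w = +4]
V(D3) = x + x^3 - x^4  (w +4, c 10, <D> = -A^-4 + 1 + A^8)
D4 (bracket -A^2 + A^6 + A^14; 10 crossings at w = +6): V = x + x^3 - x^4
observation: one V(x) for all 4 diagrams — one class (guaranteed)


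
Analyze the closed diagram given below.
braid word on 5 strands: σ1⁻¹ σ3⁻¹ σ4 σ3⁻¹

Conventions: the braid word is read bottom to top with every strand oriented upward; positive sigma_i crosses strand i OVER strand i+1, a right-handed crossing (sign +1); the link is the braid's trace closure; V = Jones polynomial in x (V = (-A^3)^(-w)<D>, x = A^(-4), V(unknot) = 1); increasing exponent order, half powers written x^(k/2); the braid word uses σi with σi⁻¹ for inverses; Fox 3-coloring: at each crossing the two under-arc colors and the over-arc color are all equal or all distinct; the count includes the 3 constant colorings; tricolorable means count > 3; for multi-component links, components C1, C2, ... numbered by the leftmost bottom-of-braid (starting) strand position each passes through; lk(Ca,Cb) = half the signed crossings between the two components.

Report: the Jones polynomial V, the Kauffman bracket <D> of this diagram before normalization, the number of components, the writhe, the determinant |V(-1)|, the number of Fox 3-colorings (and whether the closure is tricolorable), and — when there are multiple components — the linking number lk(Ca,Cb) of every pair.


V(x) = x^-3 + x^-2 + x^-1 + 1
bracket: A^-6 + A^-2 + A^2 + A^6, w = -2
3 components, writhe -2, over 4 crossings
lk(C1,C2) = 0
linking number lk(C1,C3) = 0
lk(C2,C3): -1
det 0, colorings 9 of 3^4 — tricolorable
observation: w = -2 (over 4 crossings) is diagram-only; (-A^3)^(2) removes it from V


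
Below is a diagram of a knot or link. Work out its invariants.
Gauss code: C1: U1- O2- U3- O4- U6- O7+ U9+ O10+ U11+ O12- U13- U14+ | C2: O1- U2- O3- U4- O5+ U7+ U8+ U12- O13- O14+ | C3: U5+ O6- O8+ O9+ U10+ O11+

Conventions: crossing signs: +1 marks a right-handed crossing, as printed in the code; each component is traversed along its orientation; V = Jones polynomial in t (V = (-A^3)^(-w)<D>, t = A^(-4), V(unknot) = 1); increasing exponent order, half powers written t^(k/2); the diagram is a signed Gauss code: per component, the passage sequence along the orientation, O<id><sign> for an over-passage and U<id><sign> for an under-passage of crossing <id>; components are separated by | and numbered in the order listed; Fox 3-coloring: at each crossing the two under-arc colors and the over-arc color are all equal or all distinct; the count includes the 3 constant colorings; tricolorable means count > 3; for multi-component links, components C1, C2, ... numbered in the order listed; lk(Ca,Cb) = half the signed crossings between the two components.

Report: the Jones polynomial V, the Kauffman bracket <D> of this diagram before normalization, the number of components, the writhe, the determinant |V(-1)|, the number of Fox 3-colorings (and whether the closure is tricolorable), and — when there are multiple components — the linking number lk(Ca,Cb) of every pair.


V = t^-3 + t^-1 + t + t^3
<D> = A^-12 + A^-4 + A^4 + A^12 (w = 0)
3 components over 14 crossings, w = 0
lk(C1,C2): -2
lk(C1,C3) = +1
linking number lk(C2,C3) = +1
3 Fox colorings among 3^14, |V(-1)| = 4: not tricolorable
why: w = 0 shifts under R1 moves; the (-A^3)^(0) factor cancels that in V
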